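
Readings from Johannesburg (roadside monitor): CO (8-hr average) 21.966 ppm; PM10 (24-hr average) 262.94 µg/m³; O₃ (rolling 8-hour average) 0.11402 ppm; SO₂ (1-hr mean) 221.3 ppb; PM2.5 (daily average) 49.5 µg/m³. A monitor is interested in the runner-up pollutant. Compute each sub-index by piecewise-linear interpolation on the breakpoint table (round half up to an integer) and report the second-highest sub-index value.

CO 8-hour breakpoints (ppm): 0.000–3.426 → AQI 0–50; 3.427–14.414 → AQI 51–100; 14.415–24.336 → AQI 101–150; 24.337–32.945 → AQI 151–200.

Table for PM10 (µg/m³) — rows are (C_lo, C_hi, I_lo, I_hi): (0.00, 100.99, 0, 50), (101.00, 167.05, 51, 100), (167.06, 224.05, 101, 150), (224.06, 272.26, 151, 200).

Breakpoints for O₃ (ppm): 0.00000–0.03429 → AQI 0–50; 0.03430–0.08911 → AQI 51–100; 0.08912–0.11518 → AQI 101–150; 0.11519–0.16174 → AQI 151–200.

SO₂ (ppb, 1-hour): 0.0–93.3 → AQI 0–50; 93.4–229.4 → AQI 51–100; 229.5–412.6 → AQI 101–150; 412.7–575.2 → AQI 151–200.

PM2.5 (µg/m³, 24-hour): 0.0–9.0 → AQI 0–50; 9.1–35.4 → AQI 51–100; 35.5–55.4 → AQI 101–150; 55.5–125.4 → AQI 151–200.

CO 21.966: bracket 14.415–24.336 → index 101–150; slope 49/9.921, offset 7.551.
AQI = 101 + 49/9.921·7.551 ≈ 138.29 ⇒ 138.
PM10: 262.94 ∈ [224.06, 272.26] ↔ index [151, 200].
151 + (262.94−224.06)·(200−151)/(272.26−224.06) = 151 + 38.88·49/48.20 ≈ 190.53, so AQI = 191.
O₃: 0.11402 ∈ [0.08912, 0.11518] ↔ index [101, 150].
101 + (0.11402−0.08912)·(150−101)/(0.11518−0.08912) = 101 + 0.02490·49/0.02606 ≈ 147.82, so AQI = 148.
SO₂: 221.3 lies in 93.4–229.4, so I_lo=51, I_hi=100, C_lo=93.4, C_hi=229.4.
(100−51)/(229.4−93.4) × (221.3−93.4) + 51 = 49/136.0 × 127.9 + 51 ≈ 97.08 → 97.
PM2.5: row 35.5–55.4 (AQI 101–150). (150−101)·(49.5−35.5)/(55.4−35.5) + 101 = 49·14.0/19.9 + 101 ≈ 135.47 → 135.
Sub-indices: CO→138, PM10→191, O₃→148, SO₂→97, PM2.5→135. Ranked high→low: 191, 148, 138, 135, 97. Second-highest sub-index = 148.

148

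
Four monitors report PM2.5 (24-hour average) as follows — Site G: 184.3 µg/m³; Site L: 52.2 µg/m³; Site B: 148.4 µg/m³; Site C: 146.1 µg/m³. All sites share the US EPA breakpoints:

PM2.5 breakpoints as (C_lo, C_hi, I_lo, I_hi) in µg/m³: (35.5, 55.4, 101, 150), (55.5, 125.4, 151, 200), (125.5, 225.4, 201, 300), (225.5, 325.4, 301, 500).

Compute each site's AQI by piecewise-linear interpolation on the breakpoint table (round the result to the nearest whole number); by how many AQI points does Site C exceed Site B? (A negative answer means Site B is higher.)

Site G: 184.3 lies in 125.5–225.4, so I_lo=201, I_hi=300, C_lo=125.5, C_hi=225.4.
(300−201)/(225.4−125.5) × (184.3−125.5) + 201 = 99/99.9 × 58.8 + 201 ≈ 259.27 → 259.
Site L: row 35.5–55.4 (AQI 101–150). (150−101)·(52.2−35.5)/(55.4−35.5) + 101 = 49·16.7/19.9 + 101 ≈ 142.12 → 142.
Site B: 148.4 ∈ [125.5, 225.4] ↔ index [201, 300].
201 + (148.4−125.5)·(300−201)/(225.4−125.5) = 201 + 22.9·99/99.9 ≈ 223.69, so AQI = 224.
Site C 146.1: bracket 125.5–225.4 → index 201–300; slope 99/99.9, offset 20.6.
AQI = 201 + 99/99.9·20.6 ≈ 221.41 ⇒ 221.
AQIs: Site G=259, Site L=142, Site B=224, Site C=221. Site C (221) − Site B (224) = -3.

-3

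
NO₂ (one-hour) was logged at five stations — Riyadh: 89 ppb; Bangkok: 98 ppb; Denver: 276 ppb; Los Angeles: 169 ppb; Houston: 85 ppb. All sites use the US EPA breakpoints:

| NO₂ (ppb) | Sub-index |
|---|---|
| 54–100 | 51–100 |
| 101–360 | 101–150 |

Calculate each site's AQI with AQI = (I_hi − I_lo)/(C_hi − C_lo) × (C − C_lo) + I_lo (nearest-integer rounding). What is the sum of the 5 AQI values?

Riyadh: row 54–100 (AQI 51–100). (100−51)·(89−54)/(100−54) + 51 = 49·35/46 + 51 ≈ 88.28 → 88.
Bangkok: row 54–100 (AQI 51–100). (100−51)·(98−54)/(100−54) + 51 = 49·44/46 + 51 ≈ 97.87 → 98.
Denver: 276 lies in 101–360, so I_lo=101, I_hi=150, C_lo=101, C_hi=360.
(150−101)/(360−101) × (276−101) + 101 = 49/259 × 175 + 101 ≈ 134.11 → 134.
Los Angeles: 169 ∈ [101, 360] ↔ index [101, 150].
101 + (169−101)·(150−101)/(360−101) = 101 + 68·49/259 ≈ 113.86, so AQI = 114.
Houston: 85 lies in 54–100, so I_lo=51, I_hi=100, C_lo=54, C_hi=100.
(100−51)/(100−54) × (85−54) + 51 = 49/46 × 31 + 51 ≈ 84.02 → 84.
AQIs: Riyadh=88, Bangkok=98, Denver=134, Los Angeles=114, Houston=84. Sum = 88 + 98 + 134 + 114 + 84 = 518.

518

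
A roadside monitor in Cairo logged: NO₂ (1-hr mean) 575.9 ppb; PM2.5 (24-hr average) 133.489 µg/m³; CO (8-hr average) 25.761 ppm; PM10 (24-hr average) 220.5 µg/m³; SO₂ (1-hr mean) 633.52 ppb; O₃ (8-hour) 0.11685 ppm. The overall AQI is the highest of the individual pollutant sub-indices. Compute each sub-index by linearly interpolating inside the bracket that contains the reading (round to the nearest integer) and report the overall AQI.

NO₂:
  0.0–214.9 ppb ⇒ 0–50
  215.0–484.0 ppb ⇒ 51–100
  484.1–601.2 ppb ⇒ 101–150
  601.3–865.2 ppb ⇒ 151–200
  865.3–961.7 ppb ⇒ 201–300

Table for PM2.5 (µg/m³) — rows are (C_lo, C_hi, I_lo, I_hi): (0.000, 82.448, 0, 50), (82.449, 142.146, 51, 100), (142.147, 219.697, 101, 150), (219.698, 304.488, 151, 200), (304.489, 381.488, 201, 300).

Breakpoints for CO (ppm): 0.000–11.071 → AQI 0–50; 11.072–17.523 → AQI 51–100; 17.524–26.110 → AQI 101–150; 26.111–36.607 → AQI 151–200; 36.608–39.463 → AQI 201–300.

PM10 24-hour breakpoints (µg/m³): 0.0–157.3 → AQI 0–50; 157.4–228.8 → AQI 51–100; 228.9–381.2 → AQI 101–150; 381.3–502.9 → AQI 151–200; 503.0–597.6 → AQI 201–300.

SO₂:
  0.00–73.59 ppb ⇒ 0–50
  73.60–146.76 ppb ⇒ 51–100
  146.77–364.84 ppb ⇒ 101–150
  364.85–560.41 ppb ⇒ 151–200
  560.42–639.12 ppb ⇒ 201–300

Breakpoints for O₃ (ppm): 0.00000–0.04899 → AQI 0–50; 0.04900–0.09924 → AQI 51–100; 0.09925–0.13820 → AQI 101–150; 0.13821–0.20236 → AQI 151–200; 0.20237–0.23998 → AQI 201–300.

NO₂: 575.9 ∈ [484.1, 601.2] ↔ index [101, 150].
101 + (575.9−484.1)·(150−101)/(601.2−484.1) = 101 + 91.8·49/117.1 ≈ 139.41, so AQI = 139.
PM2.5: 133.489 ∈ [82.449, 142.146] ↔ index [51, 100].
51 + (133.489−82.449)·(100−51)/(142.146−82.449) = 51 + 51.040·49/59.697 ≈ 92.89, so AQI = 93.
CO: 25.761 ∈ [17.524, 26.110] ↔ index [101, 150].
101 + (25.761−17.524)·(150−101)/(26.110−17.524) = 101 + 8.237·49/8.586 ≈ 148.01, so AQI = 148.
PM10: row 157.4–228.8 (AQI 51–100). (100−51)·(220.5−157.4)/(228.8−157.4) + 51 = 49·63.1/71.4 + 51 ≈ 94.30 → 94.
SO₂: 633.52 lies in 560.42–639.12, so I_lo=201, I_hi=300, C_lo=560.42, C_hi=639.12.
(300−201)/(639.12−560.42) × (633.52−560.42) + 201 = 99/78.70 × 73.10 + 201 ≈ 292.96 → 293.
O₃: 0.11685 lies in 0.09925–0.13820, so I_lo=101, I_hi=150, C_lo=0.09925, C_hi=0.13820.
(150−101)/(0.13820−0.09925) × (0.11685−0.09925) + 101 = 49/0.03895 × 0.01760 + 101 ≈ 123.14 → 123.
Sub-indices: NO₂→139, PM2.5→93, CO→148, PM10→94, SO₂→293, O₃→123. Overall AQI = max = 293; dominant pollutant is SO₂.

293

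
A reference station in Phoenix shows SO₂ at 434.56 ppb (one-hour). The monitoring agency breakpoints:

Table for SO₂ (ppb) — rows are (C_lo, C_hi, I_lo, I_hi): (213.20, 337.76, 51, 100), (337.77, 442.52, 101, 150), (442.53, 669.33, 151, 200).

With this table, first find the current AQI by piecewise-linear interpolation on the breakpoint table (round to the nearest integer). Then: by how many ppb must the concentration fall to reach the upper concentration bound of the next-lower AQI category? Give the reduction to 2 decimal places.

SO₂: row 337.77–442.52 (AQI 101–150). (150−101)·(434.56−337.77)/(442.52−337.77) + 101 = 49·96.79/104.75 + 101 ≈ 146.28 → 146.
Current AQI 146 is in the Unhealthy for Sensitive Groups range (101–150). The next-lower category tops out at AQI 100, whose upper concentration bound is 337.76 ppb.
Reduction needed = 434.56 − 337.76 = 96.80 ppb.

96.80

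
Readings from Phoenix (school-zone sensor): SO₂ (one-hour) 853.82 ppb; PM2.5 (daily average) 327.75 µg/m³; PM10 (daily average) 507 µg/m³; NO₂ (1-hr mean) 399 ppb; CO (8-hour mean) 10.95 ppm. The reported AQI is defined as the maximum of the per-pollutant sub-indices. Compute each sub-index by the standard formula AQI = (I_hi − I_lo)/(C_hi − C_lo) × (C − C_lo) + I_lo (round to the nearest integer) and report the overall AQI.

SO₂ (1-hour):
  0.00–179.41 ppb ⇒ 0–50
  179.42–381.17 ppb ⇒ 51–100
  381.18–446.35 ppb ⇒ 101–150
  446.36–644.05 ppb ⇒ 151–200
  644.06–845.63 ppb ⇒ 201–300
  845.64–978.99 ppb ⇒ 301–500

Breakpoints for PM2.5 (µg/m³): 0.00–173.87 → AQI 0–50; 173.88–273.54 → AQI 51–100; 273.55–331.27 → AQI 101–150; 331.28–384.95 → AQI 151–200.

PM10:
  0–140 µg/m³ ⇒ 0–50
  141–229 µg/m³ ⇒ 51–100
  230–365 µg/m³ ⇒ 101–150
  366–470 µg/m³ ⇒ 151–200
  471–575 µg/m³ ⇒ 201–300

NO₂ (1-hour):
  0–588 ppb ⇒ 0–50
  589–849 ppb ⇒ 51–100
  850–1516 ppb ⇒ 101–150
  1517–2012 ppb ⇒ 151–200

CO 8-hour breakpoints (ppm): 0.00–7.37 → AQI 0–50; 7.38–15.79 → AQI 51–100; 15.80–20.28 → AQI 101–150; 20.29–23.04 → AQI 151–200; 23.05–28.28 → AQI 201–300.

SO₂ 853.82: bracket 845.64–978.99 → index 301–500; slope 199/133.35, offset 8.18.
AQI = 301 + 199/133.35·8.18 ≈ 313.21 ⇒ 313.
PM2.5: 327.75 lies in 273.55–331.27, so I_lo=101, I_hi=150, C_lo=273.55, C_hi=331.27.
(150−101)/(331.27−273.55) × (327.75−273.55) + 101 = 49/57.72 × 54.20 + 101 ≈ 147.01 → 147.
PM10: 507 lies in 471–575, so I_lo=201, I_hi=300, C_lo=471, C_hi=575.
(300−201)/(575−471) × (507−471) + 201 = 99/104 × 36 + 201 ≈ 235.27 → 235.
NO₂ 399: bracket 0–588 → index 0–50; slope 50/588, offset 399.
AQI = 0 + 50/588·399 ≈ 33.93 ⇒ 34.
CO: row 7.38–15.79 (AQI 51–100). (100−51)·(10.95−7.38)/(15.79−7.38) + 51 = 49·3.57/8.41 + 51 ≈ 71.80 → 72.
Sub-indices: SO₂→313, PM2.5→147, PM10→235, NO₂→34, CO→72. Overall AQI = max = 313; dominant pollutant is SO₂.
AQI 313: Hazardous.

313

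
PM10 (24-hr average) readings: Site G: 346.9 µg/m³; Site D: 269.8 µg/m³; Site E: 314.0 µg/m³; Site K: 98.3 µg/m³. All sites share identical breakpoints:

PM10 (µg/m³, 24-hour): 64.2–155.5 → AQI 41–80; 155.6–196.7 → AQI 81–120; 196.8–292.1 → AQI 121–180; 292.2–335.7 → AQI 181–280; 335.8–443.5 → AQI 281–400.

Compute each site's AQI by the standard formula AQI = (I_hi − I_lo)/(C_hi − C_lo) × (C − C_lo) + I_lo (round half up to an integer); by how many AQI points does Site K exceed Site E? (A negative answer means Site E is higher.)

-175

Site G 346.9: bracket 335.8–443.5 → index 281–400; slope 119/107.7, offset 11.1.
AQI = 281 + 119/107.7·11.1 ≈ 293.26 ⇒ 293.
Site D 269.8: bracket 196.8–292.1 → index 121–180; slope 59/95.3, offset 73.0.
AQI = 121 + 59/95.3·73.0 ≈ 166.19 ⇒ 166.
Site E: row 292.2–335.7 (AQI 181–280). (280−181)·(314.0−292.2)/(335.7−292.2) + 181 = 99·21.8/43.5 + 181 ≈ 230.61 → 231.
Site K 98.3: bracket 64.2–155.5 → index 41–80; slope 39/91.3, offset 34.1.
AQI = 41 + 39/91.3·34.1 ≈ 55.57 ⇒ 56.
AQIs: Site G=293, Site D=166, Site E=231, Site K=56. Site K (56) − Site E (231) = -175.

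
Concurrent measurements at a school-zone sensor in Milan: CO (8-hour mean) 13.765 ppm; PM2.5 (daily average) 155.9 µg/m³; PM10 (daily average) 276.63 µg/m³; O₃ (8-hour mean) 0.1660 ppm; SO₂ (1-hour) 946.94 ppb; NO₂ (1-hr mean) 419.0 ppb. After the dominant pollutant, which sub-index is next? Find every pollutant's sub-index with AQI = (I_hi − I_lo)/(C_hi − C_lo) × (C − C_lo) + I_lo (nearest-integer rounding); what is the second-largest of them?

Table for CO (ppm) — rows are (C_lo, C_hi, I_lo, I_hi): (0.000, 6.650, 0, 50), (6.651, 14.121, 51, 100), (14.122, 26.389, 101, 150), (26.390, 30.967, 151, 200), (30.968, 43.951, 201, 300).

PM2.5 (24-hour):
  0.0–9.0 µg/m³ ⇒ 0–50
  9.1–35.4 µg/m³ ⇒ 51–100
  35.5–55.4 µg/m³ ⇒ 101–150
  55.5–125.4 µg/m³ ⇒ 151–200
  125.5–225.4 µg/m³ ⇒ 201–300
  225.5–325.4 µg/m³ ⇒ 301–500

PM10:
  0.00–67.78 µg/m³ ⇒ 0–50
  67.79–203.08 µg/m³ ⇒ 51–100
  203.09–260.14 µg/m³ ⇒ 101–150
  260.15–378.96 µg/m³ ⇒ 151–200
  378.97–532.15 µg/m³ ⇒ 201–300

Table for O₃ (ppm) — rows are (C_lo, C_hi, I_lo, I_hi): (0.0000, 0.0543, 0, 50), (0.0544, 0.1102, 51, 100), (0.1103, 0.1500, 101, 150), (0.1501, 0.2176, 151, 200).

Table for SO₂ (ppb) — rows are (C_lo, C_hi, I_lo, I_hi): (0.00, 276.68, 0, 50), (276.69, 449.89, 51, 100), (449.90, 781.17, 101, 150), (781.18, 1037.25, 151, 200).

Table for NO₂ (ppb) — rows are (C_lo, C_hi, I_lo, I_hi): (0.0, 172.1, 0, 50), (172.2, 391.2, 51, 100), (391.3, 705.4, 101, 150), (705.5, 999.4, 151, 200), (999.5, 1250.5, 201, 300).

CO: 13.765 lies in 6.651–14.121, so I_lo=51, I_hi=100, C_lo=6.651, C_hi=14.121.
(100−51)/(14.121−6.651) × (13.765−6.651) + 51 = 49/7.470 × 7.114 + 51 ≈ 97.66 → 98.
PM2.5: 155.9 lies in 125.5–225.4, so I_lo=201, I_hi=300, C_lo=125.5, C_hi=225.4.
(300−201)/(225.4−125.5) × (155.9−125.5) + 201 = 99/99.9 × 30.4 + 201 ≈ 231.13 → 231.
PM10: 276.63 lies in 260.15–378.96, so I_lo=151, I_hi=200, C_lo=260.15, C_hi=378.96.
(200−151)/(378.96−260.15) × (276.63−260.15) + 151 = 49/118.81 × 16.48 + 151 ≈ 157.80 → 158.
O₃: 0.1660 lies in 0.1501–0.2176, so I_lo=151, I_hi=200, C_lo=0.1501, C_hi=0.2176.
(200−151)/(0.2176−0.1501) × (0.1660−0.1501) + 151 = 49/0.0675 × 0.0159 + 151 ≈ 162.54 → 163.
SO₂: 946.94 ∈ [781.18, 1037.25] ↔ index [151, 200].
151 + (946.94−781.18)·(200−151)/(1037.25−781.18) = 151 + 165.76·49/256.07 ≈ 182.72, so AQI = 183.
NO₂: 419.0 ∈ [391.3, 705.4] ↔ index [101, 150].
101 + (419.0−391.3)·(150−101)/(705.4−391.3) = 101 + 27.7·49/314.1 ≈ 105.32, so AQI = 105.
Sub-indices: CO→98, PM2.5→231, PM10→158, O₃→163, SO₂→183, NO₂→105. Ranked high→low: 231, 183, 163, 158, 105, 98. Second-highest sub-index = 183.

183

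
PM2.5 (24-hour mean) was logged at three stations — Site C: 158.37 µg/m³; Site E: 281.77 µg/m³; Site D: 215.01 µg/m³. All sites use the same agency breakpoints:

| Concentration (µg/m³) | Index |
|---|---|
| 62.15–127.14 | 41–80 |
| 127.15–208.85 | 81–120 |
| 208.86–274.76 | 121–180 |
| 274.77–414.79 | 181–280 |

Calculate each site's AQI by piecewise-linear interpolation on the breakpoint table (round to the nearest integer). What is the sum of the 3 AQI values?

409

Site C 158.37: bracket 127.15–208.85 → index 81–120; slope 39/81.70, offset 31.22.
AQI = 81 + 39/81.70·31.22 ≈ 95.90 ⇒ 96.
Site E: 281.77 lies in 274.77–414.79, so I_lo=181, I_hi=280, C_lo=274.77, C_hi=414.79.
(280−181)/(414.79−274.77) × (281.77−274.77) + 181 = 99/140.02 × 7.00 + 181 ≈ 185.95 → 186.
Site D: row 208.86–274.76 (AQI 121–180). (180−121)·(215.01−208.86)/(274.76−208.86) + 121 = 59·6.15/65.90 + 121 ≈ 126.51 → 127.
AQIs: Site C=96, Site E=186, Site D=127. Sum = 96 + 186 + 127 = 409.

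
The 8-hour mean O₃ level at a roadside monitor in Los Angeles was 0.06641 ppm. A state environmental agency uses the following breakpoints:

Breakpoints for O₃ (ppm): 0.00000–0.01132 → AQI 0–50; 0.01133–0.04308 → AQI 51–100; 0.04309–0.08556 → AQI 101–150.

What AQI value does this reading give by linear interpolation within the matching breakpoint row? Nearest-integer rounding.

O₃ 0.06641: bracket 0.04309–0.08556 → index 101–150; slope 49/0.04247, offset 0.02332.
AQI = 101 + 49/0.04247·0.02332 ≈ 127.91 ⇒ 128.

128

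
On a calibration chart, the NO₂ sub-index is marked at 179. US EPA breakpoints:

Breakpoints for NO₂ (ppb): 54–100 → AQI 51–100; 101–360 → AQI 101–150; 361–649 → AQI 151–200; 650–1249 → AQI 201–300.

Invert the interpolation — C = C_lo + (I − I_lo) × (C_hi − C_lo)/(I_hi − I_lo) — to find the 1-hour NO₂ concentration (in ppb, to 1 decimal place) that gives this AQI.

AQI 179 lies in the 151–200 band, which corresponds to 361–649 ppb.
C = 361 + (179−151)×(649−361)/(200−151) = 361 + 28×288/49 ≈ 525.571 ppb → 525.6 ppb to 1 dp.

525.6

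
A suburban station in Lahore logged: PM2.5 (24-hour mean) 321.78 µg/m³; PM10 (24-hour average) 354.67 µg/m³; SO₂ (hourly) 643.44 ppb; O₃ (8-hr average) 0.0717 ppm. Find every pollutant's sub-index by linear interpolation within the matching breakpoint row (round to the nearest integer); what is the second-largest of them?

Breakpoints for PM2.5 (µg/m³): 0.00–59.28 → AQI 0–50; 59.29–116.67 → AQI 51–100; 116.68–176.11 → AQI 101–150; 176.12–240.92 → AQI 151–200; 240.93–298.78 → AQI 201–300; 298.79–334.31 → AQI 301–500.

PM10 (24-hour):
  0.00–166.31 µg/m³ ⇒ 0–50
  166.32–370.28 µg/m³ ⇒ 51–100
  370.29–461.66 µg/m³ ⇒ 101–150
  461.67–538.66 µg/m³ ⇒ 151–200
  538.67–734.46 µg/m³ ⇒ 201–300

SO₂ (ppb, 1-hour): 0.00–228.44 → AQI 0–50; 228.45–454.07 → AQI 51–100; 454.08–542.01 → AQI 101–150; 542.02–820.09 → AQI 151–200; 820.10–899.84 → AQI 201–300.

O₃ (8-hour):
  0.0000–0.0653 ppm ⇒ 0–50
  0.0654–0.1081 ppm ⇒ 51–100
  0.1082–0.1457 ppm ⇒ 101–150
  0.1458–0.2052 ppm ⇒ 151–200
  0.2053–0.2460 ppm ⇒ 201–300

169

PM2.5 321.78: bracket 298.79–334.31 → index 301–500; slope 199/35.52, offset 22.99.
AQI = 301 + 199/35.52·22.99 ≈ 429.80 ⇒ 430.
PM10: 354.67 lies in 166.32–370.28, so I_lo=51, I_hi=100, C_lo=166.32, C_hi=370.28.
(100−51)/(370.28−166.32) × (354.67−166.32) + 51 = 49/203.96 × 188.35 + 51 ≈ 96.25 → 96.
SO₂ 643.44: bracket 542.02–820.09 → index 151–200; slope 49/278.07, offset 101.42.
AQI = 151 + 49/278.07·101.42 ≈ 168.87 ⇒ 169.
O₃ 0.0717: bracket 0.0654–0.1081 → index 51–100; slope 49/0.0427, offset 0.0063.
AQI = 51 + 49/0.0427·0.0063 ≈ 58.23 ⇒ 58.
Sub-indices: PM2.5→430, PM10→96, SO₂→169, O₃→58. Ranked high→low: 430, 169, 96, 58. Second-highest sub-index = 169.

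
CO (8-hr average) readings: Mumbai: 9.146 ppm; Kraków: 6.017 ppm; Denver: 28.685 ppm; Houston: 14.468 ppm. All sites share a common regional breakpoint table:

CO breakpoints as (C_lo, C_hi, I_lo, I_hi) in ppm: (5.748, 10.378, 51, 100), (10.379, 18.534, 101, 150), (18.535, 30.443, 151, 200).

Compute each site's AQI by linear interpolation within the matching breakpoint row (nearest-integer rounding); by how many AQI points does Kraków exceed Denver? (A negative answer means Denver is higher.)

Mumbai: row 5.748–10.378 (AQI 51–100). (100−51)·(9.146−5.748)/(10.378−5.748) + 51 = 49·3.398/4.630 + 51 ≈ 86.96 → 87.
Kraków 6.017: bracket 5.748–10.378 → index 51–100; slope 49/4.630, offset 0.269.
AQI = 51 + 49/4.630·0.269 ≈ 53.85 ⇒ 54.
Denver: 28.685 ∈ [18.535, 30.443] ↔ index [151, 200].
151 + (28.685−18.535)·(200−151)/(30.443−18.535) = 151 + 10.150·49/11.908 ≈ 192.77, so AQI = 193.
Houston: 14.468 ∈ [10.379, 18.534] ↔ index [101, 150].
101 + (14.468−10.379)·(150−101)/(18.534−10.379) = 101 + 4.089·49/8.155 ≈ 125.57, so AQI = 126.
AQIs: Mumbai=87, Kraków=54, Denver=193, Houston=126. Kraków (54) − Denver (193) = -139.

-139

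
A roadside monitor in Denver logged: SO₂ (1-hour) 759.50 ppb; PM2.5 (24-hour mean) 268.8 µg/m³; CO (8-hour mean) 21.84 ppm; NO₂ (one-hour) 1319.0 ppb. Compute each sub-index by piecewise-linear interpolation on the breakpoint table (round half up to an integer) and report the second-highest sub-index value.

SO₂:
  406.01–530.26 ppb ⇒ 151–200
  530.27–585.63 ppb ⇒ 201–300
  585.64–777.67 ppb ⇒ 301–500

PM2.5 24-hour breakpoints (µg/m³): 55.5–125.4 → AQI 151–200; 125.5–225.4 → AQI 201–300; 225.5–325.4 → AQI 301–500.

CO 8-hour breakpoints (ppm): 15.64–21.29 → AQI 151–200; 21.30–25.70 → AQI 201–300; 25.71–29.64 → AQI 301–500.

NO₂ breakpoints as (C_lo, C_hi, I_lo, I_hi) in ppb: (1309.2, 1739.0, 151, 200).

SO₂ 759.50: bracket 585.64–777.67 → index 301–500; slope 199/192.03, offset 173.86.
AQI = 301 + 199/192.03·173.86 ≈ 481.17 ⇒ 481.
PM2.5: 268.8 lies in 225.5–325.4, so I_lo=301, I_hi=500, C_lo=225.5, C_hi=325.4.
(500−301)/(325.4−225.5) × (268.8−225.5) + 301 = 199/99.9 × 43.3 + 301 ≈ 387.25 → 387.
CO 21.84: bracket 21.30–25.70 → index 201–300; slope 99/4.40, offset 0.54.
AQI = 201 + 99/4.40·0.54 ≈ 213.15 ⇒ 213.
NO₂: row 1309.2–1739.0 (AQI 151–200). (200−151)·(1319.0−1309.2)/(1739.0−1309.2) + 151 = 49·9.8/429.8 + 151 ≈ 152.12 → 152.
Sub-indices: SO₂→481, PM2.5→387, CO→213, NO₂→152. Ranked high→low: 481, 387, 213, 152. Second-highest sub-index = 387.

387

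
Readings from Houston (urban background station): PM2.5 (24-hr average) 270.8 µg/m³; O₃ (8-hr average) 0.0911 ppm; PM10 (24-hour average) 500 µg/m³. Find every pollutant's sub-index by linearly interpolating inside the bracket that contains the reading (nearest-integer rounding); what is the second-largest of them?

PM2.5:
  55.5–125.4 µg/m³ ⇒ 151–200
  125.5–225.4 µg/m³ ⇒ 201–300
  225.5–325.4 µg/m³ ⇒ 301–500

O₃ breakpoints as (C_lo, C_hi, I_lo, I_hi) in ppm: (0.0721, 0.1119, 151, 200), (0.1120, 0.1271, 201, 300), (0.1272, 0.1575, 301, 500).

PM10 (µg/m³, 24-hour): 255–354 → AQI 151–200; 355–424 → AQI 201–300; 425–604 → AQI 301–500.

PM2.5: row 225.5–325.4 (AQI 301–500). (500−301)·(270.8−225.5)/(325.4−225.5) + 301 = 199·45.3/99.9 + 301 ≈ 391.24 → 391.
O₃: 0.0911 lies in 0.0721–0.1119, so I_lo=151, I_hi=200, C_lo=0.0721, C_hi=0.1119.
(200−151)/(0.1119−0.0721) × (0.0911−0.0721) + 151 = 49/0.0398 × 0.0190 + 151 ≈ 174.39 → 174.
PM10: 500 lies in 425–604, so I_lo=301, I_hi=500, C_lo=425, C_hi=604.
(500−301)/(604−425) × (500−425) + 301 = 199/179 × 75 + 301 ≈ 384.38 → 384.
Sub-indices: PM2.5→391, O₃→174, PM10→384. Ranked high→low: 391, 384, 174. Second-highest sub-index = 384.

384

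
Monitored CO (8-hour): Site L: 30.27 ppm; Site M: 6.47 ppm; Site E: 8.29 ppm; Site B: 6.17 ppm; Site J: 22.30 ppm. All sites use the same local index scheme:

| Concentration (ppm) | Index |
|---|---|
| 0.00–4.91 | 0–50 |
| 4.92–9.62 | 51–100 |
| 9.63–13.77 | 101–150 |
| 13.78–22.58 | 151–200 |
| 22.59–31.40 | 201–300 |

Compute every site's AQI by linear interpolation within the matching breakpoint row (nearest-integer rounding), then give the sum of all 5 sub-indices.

702

Site L 30.27: bracket 22.59–31.40 → index 201–300; slope 99/8.81, offset 7.68.
AQI = 201 + 99/8.81·7.68 ≈ 287.30 ⇒ 287.
Site M: row 4.92–9.62 (AQI 51–100). (100−51)·(6.47−4.92)/(9.62−4.92) + 51 = 49·1.55/4.70 + 51 ≈ 67.16 → 67.
Site E: row 4.92–9.62 (AQI 51–100). (100−51)·(8.29−4.92)/(9.62−4.92) + 51 = 49·3.37/4.70 + 51 ≈ 86.13 → 86.
Site B: 6.17 lies in 4.92–9.62, so I_lo=51, I_hi=100, C_lo=4.92, C_hi=9.62.
(100−51)/(9.62−4.92) × (6.17−4.92) + 51 = 49/4.70 × 1.25 + 51 ≈ 64.03 → 64.
Site J: row 13.78–22.58 (AQI 151–200). (200−151)·(22.30−13.78)/(22.58−13.78) + 151 = 49·8.52/8.80 + 151 ≈ 198.44 → 198.
AQIs: Site L=287, Site M=67, Site E=86, Site B=64, Site J=198. Sum = 287 + 67 + 86 + 64 + 198 = 702.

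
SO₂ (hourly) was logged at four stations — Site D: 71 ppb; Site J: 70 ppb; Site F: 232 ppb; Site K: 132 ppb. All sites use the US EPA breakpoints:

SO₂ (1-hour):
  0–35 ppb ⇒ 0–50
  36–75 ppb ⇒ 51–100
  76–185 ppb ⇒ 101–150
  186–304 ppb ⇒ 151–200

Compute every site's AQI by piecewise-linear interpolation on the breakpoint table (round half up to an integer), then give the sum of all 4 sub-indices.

485

Site D: 71 ∈ [36, 75] ↔ index [51, 100].
51 + (71−36)·(100−51)/(75−36) = 51 + 35·49/39 ≈ 94.97, so AQI = 95.
Site J: 70 ∈ [36, 75] ↔ index [51, 100].
51 + (70−36)·(100−51)/(75−36) = 51 + 34·49/39 ≈ 93.72, so AQI = 94.
Site F: row 186–304 (AQI 151–200). (200−151)·(232−186)/(304−186) + 151 = 49·46/118 + 151 ≈ 170.10 → 170.
Site K: 132 ∈ [76, 185] ↔ index [101, 150].
101 + (132−76)·(150−101)/(185−76) = 101 + 56·49/109 ≈ 126.17, so AQI = 126.
AQIs: Site D=95, Site J=94, Site F=170, Site K=126. Sum = 95 + 94 + 170 + 126 = 485.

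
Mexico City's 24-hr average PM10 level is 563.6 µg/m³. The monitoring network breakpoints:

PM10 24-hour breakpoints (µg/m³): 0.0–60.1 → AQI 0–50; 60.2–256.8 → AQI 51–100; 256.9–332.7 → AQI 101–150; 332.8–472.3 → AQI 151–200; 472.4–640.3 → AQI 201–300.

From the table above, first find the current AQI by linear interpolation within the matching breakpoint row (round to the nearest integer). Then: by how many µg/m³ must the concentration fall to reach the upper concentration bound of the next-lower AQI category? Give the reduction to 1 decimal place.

91.3

PM10: 563.6 ∈ [472.4, 640.3] ↔ index [201, 300].
201 + (563.6−472.4)·(300−201)/(640.3−472.4) = 201 + 91.2·99/167.9 ≈ 254.77, so AQI = 255.
Current AQI 255 is in the Very Unhealthy range (201–300). The next-lower category tops out at AQI 200, whose upper concentration bound is 472.3 µg/m³.
Reduction needed = 563.6 − 472.3 = 91.3 µg/m³.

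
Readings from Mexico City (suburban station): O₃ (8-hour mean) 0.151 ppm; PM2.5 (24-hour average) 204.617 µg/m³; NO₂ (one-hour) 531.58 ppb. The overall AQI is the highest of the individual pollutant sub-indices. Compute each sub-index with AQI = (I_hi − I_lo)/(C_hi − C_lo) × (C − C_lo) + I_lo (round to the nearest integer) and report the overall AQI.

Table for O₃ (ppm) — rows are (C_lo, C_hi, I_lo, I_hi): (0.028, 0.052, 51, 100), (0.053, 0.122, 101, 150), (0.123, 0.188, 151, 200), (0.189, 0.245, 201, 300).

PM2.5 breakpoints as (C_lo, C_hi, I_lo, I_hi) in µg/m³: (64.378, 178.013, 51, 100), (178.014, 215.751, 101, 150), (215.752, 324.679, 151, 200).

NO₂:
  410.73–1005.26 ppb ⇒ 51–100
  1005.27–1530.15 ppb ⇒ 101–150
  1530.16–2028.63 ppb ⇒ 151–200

172

O₃ 0.151: bracket 0.123–0.188 → index 151–200; slope 49/0.065, offset 0.028.
AQI = 151 + 49/0.065·0.028 ≈ 172.11 ⇒ 172.
PM2.5: 204.617 lies in 178.014–215.751, so I_lo=101, I_hi=150, C_lo=178.014, C_hi=215.751.
(150−101)/(215.751−178.014) × (204.617−178.014) + 101 = 49/37.737 × 26.603 + 101 ≈ 135.54 → 136.
NO₂: row 410.73–1005.26 (AQI 51–100). (100−51)·(531.58−410.73)/(1005.26−410.73) + 51 = 49·120.85/594.53 + 51 ≈ 60.96 → 61.
Sub-indices: O₃→172, PM2.5→136, NO₂→61. Overall AQI = max = 172; dominant pollutant is O₃.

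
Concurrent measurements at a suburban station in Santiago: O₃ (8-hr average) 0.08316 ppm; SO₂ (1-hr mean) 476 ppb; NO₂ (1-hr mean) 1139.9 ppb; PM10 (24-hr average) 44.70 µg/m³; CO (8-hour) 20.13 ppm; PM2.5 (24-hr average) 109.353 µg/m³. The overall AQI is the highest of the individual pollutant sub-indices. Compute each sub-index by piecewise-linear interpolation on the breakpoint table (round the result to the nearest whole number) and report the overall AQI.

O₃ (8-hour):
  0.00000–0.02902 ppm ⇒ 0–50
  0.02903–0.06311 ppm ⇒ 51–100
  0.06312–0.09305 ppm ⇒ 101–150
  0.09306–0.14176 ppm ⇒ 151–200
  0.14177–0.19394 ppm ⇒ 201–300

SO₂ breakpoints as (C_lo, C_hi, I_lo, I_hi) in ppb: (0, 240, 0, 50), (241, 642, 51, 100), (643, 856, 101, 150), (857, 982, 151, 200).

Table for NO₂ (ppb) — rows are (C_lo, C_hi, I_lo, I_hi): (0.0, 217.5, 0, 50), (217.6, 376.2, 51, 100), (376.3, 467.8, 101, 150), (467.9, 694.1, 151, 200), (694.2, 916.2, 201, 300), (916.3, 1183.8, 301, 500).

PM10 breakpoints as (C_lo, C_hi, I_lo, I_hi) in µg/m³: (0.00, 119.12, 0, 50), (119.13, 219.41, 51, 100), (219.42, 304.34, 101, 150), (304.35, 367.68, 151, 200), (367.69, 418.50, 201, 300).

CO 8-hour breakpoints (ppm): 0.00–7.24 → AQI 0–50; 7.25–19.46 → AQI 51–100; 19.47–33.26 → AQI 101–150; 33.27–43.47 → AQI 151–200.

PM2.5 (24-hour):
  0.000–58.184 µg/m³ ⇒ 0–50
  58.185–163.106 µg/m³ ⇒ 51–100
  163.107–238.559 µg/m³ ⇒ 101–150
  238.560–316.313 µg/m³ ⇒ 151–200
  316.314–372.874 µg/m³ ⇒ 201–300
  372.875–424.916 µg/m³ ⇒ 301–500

467

O₃ 0.08316: bracket 0.06312–0.09305 → index 101–150; slope 49/0.02993, offset 0.02004.
AQI = 101 + 49/0.02993·0.02004 ≈ 133.81 ⇒ 134.
SO₂: 476 lies in 241–642, so I_lo=51, I_hi=100, C_lo=241, C_hi=642.
(100−51)/(642−241) × (476−241) + 51 = 49/401 × 235 + 51 ≈ 79.72 → 80.
NO₂: 1139.9 ∈ [916.3, 1183.8] ↔ index [301, 500].
301 + (1139.9−916.3)·(500−301)/(1183.8−916.3) = 301 + 223.6·199/267.5 ≈ 467.34, so AQI = 467.
PM10: row 0.00–119.12 (AQI 0–50). (50−0)·(44.70−0.00)/(119.12−0.00) + 0 = 50·44.70/119.12 + 0 ≈ 18.76 → 19.
CO 20.13: bracket 19.47–33.26 → index 101–150; slope 49/13.79, offset 0.66.
AQI = 101 + 49/13.79·0.66 ≈ 103.35 ⇒ 103.
PM2.5 109.353: bracket 58.185–163.106 → index 51–100; slope 49/104.921, offset 51.168.
AQI = 51 + 49/104.921·51.168 ≈ 74.90 ⇒ 75.
Sub-indices: O₃→134, SO₂→80, NO₂→467, PM10→19, CO→103, PM2.5→75. Overall AQI = max = 467; dominant pollutant is NO₂.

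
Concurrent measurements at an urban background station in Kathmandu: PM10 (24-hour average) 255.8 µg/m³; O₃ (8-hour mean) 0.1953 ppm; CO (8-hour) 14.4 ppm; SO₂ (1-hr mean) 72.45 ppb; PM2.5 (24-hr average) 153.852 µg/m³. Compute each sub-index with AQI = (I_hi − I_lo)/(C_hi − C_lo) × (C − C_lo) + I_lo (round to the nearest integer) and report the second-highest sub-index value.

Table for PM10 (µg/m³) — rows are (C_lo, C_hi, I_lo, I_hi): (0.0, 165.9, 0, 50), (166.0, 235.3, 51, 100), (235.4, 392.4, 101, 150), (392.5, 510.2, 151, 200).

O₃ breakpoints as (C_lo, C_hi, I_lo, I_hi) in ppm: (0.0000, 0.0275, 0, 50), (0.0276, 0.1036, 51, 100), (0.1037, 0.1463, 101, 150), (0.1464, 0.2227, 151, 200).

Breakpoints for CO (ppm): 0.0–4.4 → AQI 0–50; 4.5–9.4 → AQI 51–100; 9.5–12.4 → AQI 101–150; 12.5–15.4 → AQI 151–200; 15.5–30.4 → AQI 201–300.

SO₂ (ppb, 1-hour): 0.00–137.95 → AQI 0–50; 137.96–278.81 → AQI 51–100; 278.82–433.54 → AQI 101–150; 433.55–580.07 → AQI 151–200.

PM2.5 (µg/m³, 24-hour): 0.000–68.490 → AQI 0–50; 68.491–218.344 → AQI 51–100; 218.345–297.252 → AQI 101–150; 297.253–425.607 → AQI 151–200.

182

PM10: row 235.4–392.4 (AQI 101–150). (150−101)·(255.8−235.4)/(392.4−235.4) + 101 = 49·20.4/157.0 + 101 ≈ 107.37 → 107.
O₃: 0.1953 ∈ [0.1464, 0.2227] ↔ index [151, 200].
151 + (0.1953−0.1464)·(200−151)/(0.2227−0.1464) = 151 + 0.0489·49/0.0763 ≈ 182.40, so AQI = 182.
CO: row 12.5–15.4 (AQI 151–200). (200−151)·(14.4−12.5)/(15.4−12.5) + 151 = 49·1.9/2.9 + 151 ≈ 183.10 → 183.
SO₂: 72.45 ∈ [0.00, 137.95] ↔ index [0, 50].
0 + (72.45−0.00)·(50−0)/(137.95−0.00) = 0 + 72.45·50/137.95 ≈ 26.26, so AQI = 26.
PM2.5: 153.852 lies in 68.491–218.344, so I_lo=51, I_hi=100, C_lo=68.491, C_hi=218.344.
(100−51)/(218.344−68.491) × (153.852−68.491) + 51 = 49/149.853 × 85.361 + 51 ≈ 78.91 → 79.
Sub-indices: PM10→107, O₃→182, CO→183, SO₂→26, PM2.5→79. Ranked high→low: 183, 182, 107, 79, 26. Second-highest sub-index = 182.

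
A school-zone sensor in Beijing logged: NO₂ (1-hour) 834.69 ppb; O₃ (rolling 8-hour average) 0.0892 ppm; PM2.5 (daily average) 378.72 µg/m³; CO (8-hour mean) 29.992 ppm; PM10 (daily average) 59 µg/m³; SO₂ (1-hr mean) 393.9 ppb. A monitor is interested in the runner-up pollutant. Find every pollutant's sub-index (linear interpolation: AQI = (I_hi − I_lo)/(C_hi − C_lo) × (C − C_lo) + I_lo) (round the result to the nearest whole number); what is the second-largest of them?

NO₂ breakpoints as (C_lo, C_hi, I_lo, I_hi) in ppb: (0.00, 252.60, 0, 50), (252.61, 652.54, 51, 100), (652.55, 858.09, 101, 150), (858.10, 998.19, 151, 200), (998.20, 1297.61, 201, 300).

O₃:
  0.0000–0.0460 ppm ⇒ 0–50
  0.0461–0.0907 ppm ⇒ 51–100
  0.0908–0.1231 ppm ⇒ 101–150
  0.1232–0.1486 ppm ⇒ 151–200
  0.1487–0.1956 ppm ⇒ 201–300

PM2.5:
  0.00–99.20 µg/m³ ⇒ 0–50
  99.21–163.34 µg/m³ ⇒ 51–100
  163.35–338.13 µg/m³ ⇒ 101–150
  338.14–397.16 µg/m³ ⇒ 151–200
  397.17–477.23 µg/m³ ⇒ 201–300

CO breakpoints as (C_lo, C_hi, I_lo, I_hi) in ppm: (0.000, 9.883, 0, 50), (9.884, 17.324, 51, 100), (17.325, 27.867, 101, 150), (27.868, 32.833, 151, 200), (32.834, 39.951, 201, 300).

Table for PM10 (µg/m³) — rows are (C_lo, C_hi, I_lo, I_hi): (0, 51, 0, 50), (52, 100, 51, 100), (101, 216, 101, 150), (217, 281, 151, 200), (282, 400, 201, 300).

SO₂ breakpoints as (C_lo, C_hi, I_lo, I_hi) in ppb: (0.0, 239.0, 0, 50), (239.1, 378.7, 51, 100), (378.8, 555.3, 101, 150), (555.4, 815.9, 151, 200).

NO₂: row 652.55–858.09 (AQI 101–150). (150−101)·(834.69−652.55)/(858.09−652.55) + 101 = 49·182.14/205.54 + 101 ≈ 144.42 → 144.
O₃ 0.0892: bracket 0.0461–0.0907 → index 51–100; slope 49/0.0446, offset 0.0431.
AQI = 51 + 49/0.0446·0.0431 ≈ 98.35 ⇒ 98.
PM2.5: 378.72 lies in 338.14–397.16, so I_lo=151, I_hi=200, C_lo=338.14, C_hi=397.16.
(200−151)/(397.16−338.14) × (378.72−338.14) + 151 = 49/59.02 × 40.58 + 151 ≈ 184.69 → 185.
CO 29.992: bracket 27.868–32.833 → index 151–200; slope 49/4.965, offset 2.124.
AQI = 151 + 49/4.965·2.124 ≈ 171.96 ⇒ 172.
PM10: 59 ∈ [52, 100] ↔ index [51, 100].
51 + (59−52)·(100−51)/(100−52) = 51 + 7·49/48 ≈ 58.15, so AQI = 58.
SO₂ 393.9: bracket 378.8–555.3 → index 101–150; slope 49/176.5, offset 15.1.
AQI = 101 + 49/176.5·15.1 ≈ 105.19 ⇒ 105.
Sub-indices: NO₂→144, O₃→98, PM2.5→185, CO→172, PM10→58, SO₂→105. Ranked high→low: 185, 172, 144, 105, 98, 58. Second-highest sub-index = 172.

172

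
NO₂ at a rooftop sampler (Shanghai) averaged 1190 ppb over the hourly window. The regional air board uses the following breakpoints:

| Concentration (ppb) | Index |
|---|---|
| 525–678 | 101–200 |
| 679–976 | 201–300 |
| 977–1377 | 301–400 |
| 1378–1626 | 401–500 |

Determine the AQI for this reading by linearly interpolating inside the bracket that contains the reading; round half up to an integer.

354

NO₂ 1190: bracket 977–1377 → index 301–400; slope 99/400, offset 213.
AQI = 301 + 99/400·213 ≈ 353.72 ⇒ 354.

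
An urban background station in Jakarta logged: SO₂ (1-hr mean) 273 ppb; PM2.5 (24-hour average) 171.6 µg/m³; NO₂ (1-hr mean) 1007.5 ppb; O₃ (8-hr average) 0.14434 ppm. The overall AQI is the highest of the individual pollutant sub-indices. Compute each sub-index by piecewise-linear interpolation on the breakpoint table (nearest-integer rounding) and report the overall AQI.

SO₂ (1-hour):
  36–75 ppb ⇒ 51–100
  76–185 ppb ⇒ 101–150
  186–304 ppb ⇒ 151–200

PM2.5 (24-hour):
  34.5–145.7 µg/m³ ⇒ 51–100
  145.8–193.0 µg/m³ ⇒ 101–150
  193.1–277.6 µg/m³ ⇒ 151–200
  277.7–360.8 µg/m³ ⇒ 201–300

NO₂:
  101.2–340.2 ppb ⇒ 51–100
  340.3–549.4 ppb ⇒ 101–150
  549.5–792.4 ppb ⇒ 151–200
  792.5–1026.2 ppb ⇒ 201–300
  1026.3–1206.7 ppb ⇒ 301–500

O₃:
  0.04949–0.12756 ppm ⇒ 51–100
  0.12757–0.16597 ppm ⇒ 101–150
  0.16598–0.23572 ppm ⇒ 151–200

SO₂: 273 ∈ [186, 304] ↔ index [151, 200].
151 + (273−186)·(200−151)/(304−186) = 151 + 87·49/118 ≈ 187.13, so AQI = 187.
PM2.5 171.6: bracket 145.8–193.0 → index 101–150; slope 49/47.2, offset 25.8.
AQI = 101 + 49/47.2·25.8 ≈ 127.78 ⇒ 128.
NO₂ 1007.5: bracket 792.5–1026.2 → index 201–300; slope 99/233.7, offset 215.0.
AQI = 201 + 99/233.7·215.0 ≈ 292.08 ⇒ 292.
O₃: 0.14434 lies in 0.12757–0.16597, so I_lo=101, I_hi=150, C_lo=0.12757, C_hi=0.16597.
(150−101)/(0.16597−0.12757) × (0.14434−0.12757) + 101 = 49/0.03840 × 0.01677 + 101 ≈ 122.40 → 122.
Sub-indices: SO₂→187, PM2.5→128, NO₂→292, O₃→122. Overall AQI = max = 292; dominant pollutant is NO₂.
AQI 292: Very Unhealthy.

292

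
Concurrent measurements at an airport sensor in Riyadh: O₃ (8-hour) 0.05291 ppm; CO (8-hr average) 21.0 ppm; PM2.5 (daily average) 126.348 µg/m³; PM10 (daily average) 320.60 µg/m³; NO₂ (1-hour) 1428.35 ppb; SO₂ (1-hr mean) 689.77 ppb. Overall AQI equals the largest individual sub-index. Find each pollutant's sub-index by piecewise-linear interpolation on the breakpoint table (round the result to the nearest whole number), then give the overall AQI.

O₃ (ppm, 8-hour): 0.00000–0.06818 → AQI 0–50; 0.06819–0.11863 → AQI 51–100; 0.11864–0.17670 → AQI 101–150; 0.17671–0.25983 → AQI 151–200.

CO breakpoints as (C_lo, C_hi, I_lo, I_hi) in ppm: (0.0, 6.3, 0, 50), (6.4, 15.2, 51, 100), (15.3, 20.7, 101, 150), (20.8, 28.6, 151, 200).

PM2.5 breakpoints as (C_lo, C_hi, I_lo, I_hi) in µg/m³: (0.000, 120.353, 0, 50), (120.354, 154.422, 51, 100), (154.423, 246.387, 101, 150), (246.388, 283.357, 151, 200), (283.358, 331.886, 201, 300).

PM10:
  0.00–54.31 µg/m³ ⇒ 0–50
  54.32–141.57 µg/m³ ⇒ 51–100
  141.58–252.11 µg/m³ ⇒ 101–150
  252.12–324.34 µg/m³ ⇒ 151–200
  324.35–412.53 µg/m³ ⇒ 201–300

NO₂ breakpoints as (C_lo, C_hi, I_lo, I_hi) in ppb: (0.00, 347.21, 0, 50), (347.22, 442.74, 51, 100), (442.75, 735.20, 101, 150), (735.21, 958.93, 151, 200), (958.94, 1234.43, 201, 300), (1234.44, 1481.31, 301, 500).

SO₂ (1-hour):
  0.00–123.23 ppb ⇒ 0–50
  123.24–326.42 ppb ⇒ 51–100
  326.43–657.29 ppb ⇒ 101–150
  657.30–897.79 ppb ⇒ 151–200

457

O₃: 0.05291 ∈ [0.00000, 0.06818] ↔ index [0, 50].
0 + (0.05291−0.00000)·(50−0)/(0.06818−0.00000) = 0 + 0.05291·50/0.06818 ≈ 38.80, so AQI = 39.
CO: 21.0 ∈ [20.8, 28.6] ↔ index [151, 200].
151 + (21.0−20.8)·(200−151)/(28.6−20.8) = 151 + 0.2·49/7.8 ≈ 152.26, so AQI = 152.
PM2.5: 126.348 lies in 120.354–154.422, so I_lo=51, I_hi=100, C_lo=120.354, C_hi=154.422.
(100−51)/(154.422−120.354) × (126.348−120.354) + 51 = 49/34.068 × 5.994 + 51 ≈ 59.62 → 60.
PM10: 320.60 lies in 252.12–324.34, so I_lo=151, I_hi=200, C_lo=252.12, C_hi=324.34.
(200−151)/(324.34−252.12) × (320.60−252.12) + 151 = 49/72.22 × 68.48 + 151 ≈ 197.46 → 197.
NO₂: 1428.35 lies in 1234.44–1481.31, so I_lo=301, I_hi=500, C_lo=1234.44, C_hi=1481.31.
(500−301)/(1481.31−1234.44) × (1428.35−1234.44) + 301 = 199/246.87 × 193.91 + 301 ≈ 457.31 → 457.
SO₂: row 657.30–897.79 (AQI 151–200). (200−151)·(689.77−657.30)/(897.79−657.30) + 151 = 49·32.47/240.49 + 151 ≈ 157.62 → 158.
Sub-indices: O₃→39, CO→152, PM2.5→60, PM10→197, NO₂→457, SO₂→158. Overall AQI = max = 457; dominant pollutant is NO₂.
AQI 457: Hazardous.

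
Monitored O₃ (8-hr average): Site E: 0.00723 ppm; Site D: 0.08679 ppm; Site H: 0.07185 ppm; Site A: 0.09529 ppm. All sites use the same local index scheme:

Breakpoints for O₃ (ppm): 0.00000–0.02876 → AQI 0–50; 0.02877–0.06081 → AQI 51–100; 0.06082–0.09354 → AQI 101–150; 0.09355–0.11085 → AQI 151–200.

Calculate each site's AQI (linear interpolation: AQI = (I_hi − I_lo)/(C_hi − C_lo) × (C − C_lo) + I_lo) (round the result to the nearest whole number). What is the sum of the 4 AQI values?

Site E: 0.00723 lies in 0.00000–0.02876, so I_lo=0, I_hi=50, C_lo=0.00000, C_hi=0.02876.
(50−0)/(0.02876−0.00000) × (0.00723−0.00000) + 0 = 50/0.02876 × 0.00723 + 0 ≈ 12.57 → 13.
Site D 0.08679: bracket 0.06082–0.09354 → index 101–150; slope 49/0.03272, offset 0.02597.
AQI = 101 + 49/0.03272·0.02597 ≈ 139.89 ⇒ 140.
Site H: row 0.06082–0.09354 (AQI 101–150). (150−101)·(0.07185−0.06082)/(0.09354−0.06082) + 101 = 49·0.01103/0.03272 + 101 ≈ 117.52 → 118.
Site A 0.09529: bracket 0.09355–0.11085 → index 151–200; slope 49/0.01730, offset 0.00174.
AQI = 151 + 49/0.01730·0.00174 ≈ 155.93 ⇒ 156.
AQIs: Site E=13, Site D=140, Site H=118, Site A=156. Sum = 13 + 140 + 118 + 156 = 427.

427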